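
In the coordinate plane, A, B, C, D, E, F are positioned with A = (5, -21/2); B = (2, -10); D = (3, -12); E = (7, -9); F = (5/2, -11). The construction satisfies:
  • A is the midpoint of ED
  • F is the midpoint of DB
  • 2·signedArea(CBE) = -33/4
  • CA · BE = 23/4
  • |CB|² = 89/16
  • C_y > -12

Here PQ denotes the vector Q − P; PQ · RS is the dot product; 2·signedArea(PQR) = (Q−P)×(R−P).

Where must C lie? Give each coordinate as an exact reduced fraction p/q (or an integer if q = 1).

C = (4, -45/4)

1. C_x = 4  [2·signedArea(CBE) = -33/4 ∩ CA · BE = 23/4]
2. C_y = -45/4  [2·signedArea(CBE) = -33/4 ∩ CA · BE = 23/4]
   → C = (4, -45/4)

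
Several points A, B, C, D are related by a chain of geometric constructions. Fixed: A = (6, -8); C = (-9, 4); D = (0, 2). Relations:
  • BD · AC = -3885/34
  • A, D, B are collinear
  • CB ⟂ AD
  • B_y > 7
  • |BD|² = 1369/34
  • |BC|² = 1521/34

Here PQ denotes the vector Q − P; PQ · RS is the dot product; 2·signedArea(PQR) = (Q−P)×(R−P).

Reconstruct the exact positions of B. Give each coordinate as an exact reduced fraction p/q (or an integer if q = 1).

1. B_x = -111/34  [A, D, B are collinear ∩ CB ⟂ AD]
2. B_y = 253/34  [A, D, B are collinear ∩ CB ⟂ AD]
   → B = (-111/34, 253/34)

B = (-111/34, 253/34)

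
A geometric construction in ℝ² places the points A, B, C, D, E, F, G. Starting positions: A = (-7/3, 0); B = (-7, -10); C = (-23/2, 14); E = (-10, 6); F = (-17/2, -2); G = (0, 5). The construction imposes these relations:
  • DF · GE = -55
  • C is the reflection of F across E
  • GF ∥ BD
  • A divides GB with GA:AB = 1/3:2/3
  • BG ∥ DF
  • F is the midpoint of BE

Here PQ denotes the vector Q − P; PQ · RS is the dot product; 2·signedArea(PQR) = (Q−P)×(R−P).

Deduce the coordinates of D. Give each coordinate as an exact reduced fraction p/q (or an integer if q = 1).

1. D_x = -31/2  [BG ∥ DF ∩ GF ∥ BD]
2. D_y = -17  [BG ∥ DF ∩ GF ∥ BD]
   → D = (-31/2, -17)

D = (-31/2, -17)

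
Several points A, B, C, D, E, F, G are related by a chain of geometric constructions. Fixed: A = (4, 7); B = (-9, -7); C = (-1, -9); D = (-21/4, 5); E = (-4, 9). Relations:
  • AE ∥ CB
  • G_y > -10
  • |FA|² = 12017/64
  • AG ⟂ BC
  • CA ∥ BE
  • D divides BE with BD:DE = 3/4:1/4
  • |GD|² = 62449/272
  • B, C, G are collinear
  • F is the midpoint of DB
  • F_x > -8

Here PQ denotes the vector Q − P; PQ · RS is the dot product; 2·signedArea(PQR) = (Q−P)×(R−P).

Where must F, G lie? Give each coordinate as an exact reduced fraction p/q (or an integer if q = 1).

F = (-57/8, -1)
G = (-1/17, -157/17)

1. F_x = -57/8  [F is the midpoint of DB]
2. F_y = -1  [F is the midpoint of DB]
   → F = (-57/8, -1)
3. G_x = -1/17  [B, C, G are collinear ∩ AG ⟂ BC]
4. G_y = -157/17  [B, C, G are collinear ∩ AG ⟂ BC]
   → G = (-1/17, -157/17)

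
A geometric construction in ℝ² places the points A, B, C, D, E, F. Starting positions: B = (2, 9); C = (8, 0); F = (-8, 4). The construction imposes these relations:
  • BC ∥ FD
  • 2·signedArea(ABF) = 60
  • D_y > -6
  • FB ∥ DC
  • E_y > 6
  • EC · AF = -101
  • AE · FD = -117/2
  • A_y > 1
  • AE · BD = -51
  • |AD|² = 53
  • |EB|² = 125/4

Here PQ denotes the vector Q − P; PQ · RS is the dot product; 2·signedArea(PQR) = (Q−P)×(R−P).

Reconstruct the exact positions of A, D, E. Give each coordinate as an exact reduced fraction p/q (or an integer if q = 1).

A = (0, 2)
D = (-2, -5)
E = (-3, 13/2)

1. D_x = -2  [FB ∥ DC ∩ BC ∥ FD]
2. D_y = -5  [FB ∥ DC ∩ BC ∥ FD]
   → D = (-2, -5)
3. A_x = 0  [line 5·x + -10·y + 20 = 0 ∩ |AD|² = 53]
4. A_y = 2  [line 5·x + -10·y + 20 = 0 ∩ |AD|² = 53]
   → A = (0, 2)
5. E_x = -3  [EC · AF = -101 ∩ AE · BD = -51]
6. E_y = 13/2  [EC · AF = -101 ∩ AE · BD = -51]
   → E = (-3, 13/2)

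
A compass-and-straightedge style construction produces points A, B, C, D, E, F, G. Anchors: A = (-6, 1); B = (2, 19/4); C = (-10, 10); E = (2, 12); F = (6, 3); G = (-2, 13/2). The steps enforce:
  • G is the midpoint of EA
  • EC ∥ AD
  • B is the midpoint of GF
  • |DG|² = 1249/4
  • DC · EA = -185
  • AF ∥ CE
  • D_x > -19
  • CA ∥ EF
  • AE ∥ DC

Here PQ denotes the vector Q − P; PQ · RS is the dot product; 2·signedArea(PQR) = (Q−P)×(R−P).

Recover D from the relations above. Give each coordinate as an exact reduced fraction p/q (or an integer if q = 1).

D = (-18, -1)

1. D_x = -18  [AE ∥ DC ∩ EC ∥ AD]
2. D_y = -1  [AE ∥ DC ∩ EC ∥ AD]
   → D = (-18, -1)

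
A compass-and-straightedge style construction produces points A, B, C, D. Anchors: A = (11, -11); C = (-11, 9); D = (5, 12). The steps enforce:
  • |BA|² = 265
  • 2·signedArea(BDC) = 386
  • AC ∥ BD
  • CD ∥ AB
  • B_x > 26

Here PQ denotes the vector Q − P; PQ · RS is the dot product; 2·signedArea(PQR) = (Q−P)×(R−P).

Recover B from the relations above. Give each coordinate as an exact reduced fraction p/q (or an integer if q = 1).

1. B_x = 27  [AC ∥ BD ∩ CD ∥ AB]
2. B_y = -8  [AC ∥ BD ∩ CD ∥ AB]
   → B = (27, -8)

B = (27, -8)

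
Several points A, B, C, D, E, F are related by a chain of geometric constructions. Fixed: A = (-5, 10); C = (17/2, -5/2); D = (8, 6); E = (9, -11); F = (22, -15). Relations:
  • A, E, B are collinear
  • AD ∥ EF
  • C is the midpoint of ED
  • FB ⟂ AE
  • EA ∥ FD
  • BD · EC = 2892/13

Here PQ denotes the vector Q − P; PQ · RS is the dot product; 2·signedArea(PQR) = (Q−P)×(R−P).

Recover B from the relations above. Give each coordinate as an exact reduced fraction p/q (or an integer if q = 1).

1. B_x = 193/13  [A, E, B are collinear ∩ FB ⟂ AE]
2. B_y = -257/13  [A, E, B are collinear ∩ FB ⟂ AE]
   → B = (193/13, -257/13)

B = (193/13, -257/13)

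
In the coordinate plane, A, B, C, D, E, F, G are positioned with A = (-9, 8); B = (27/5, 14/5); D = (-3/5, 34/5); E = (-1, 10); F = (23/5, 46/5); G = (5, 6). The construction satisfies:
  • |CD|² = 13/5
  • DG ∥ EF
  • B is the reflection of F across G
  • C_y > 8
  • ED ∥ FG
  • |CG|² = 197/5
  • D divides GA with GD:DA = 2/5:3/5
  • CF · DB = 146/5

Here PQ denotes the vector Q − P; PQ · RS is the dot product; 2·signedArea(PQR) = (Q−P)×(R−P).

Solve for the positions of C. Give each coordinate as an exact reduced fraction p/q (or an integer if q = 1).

C = (-4/5, 42/5)

1. C_x = -4/5  [line -6·x + 4·y + -192/5 = 0 ∩ |CD|² = 13/5]
2. C_y = 42/5  [line -6·x + 4·y + -192/5 = 0 ∩ |CD|² = 13/5]
   → C = (-4/5, 42/5)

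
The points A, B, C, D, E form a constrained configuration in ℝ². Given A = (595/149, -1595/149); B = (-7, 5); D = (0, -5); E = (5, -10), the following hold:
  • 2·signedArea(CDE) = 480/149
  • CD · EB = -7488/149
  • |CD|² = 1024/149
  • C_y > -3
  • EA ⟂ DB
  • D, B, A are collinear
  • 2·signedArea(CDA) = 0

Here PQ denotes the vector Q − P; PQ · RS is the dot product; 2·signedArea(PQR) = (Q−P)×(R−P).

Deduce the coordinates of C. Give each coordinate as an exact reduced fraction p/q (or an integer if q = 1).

C = (-224/149, -425/149)

1. C_x = -224/149  [2·signedArea(CDA) = 0 ∩ CD · EB = -7488/149]
2. C_y = -425/149  [2·signedArea(CDA) = 0 ∩ CD · EB = -7488/149]
   → C = (-224/149, -425/149)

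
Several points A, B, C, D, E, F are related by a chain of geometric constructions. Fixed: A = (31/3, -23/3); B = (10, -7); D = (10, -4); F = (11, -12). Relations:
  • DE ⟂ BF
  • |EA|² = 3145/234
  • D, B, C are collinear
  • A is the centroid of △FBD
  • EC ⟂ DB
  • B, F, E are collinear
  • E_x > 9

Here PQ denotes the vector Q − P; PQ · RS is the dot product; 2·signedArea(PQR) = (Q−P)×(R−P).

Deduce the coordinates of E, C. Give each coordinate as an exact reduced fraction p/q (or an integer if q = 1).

1. E_x = 245/26  [B, F, E are collinear ∩ DE ⟂ BF]
2. E_y = -107/26  [B, F, E are collinear ∩ DE ⟂ BF]
   → E = (245/26, -107/26)
3. C_x = 10  [D, B, C are collinear ∩ EC ⟂ DB]
4. C_y = -107/26  [D, B, C are collinear ∩ EC ⟂ DB]
   → C = (10, -107/26)

C = (10, -107/26)
E = (245/26, -107/26)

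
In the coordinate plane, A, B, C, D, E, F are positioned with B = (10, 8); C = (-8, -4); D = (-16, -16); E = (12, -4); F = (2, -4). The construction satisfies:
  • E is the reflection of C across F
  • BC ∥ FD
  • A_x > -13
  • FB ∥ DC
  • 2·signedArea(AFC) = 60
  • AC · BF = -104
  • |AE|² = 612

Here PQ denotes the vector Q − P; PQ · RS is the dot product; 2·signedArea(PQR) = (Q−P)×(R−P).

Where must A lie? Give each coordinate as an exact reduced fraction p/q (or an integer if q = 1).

A = (-12, -10)

1. A_x = -12  [2·signedArea(AFC) = 60 ∩ AC · BF = -104]
2. A_y = -10  [2·signedArea(AFC) = 60 ∩ AC · BF = -104]
   → A = (-12, -10)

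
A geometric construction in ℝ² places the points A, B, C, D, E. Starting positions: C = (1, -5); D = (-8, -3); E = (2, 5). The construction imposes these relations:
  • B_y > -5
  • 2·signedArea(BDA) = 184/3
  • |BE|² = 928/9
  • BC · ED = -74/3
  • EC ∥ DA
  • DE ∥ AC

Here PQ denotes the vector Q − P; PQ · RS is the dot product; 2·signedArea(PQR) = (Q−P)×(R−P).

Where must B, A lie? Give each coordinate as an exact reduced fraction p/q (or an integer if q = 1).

A = (-9, -13)
B = (-2, -13/3)

1. A_x = -9  [DE ∥ AC ∩ EC ∥ DA]
2. A_y = -13  [DE ∥ AC ∩ EC ∥ DA]
   → A = (-9, -13)
3. B_x = -2  [BC · ED = -74/3 ∩ 2·signedArea(BDA) = 184/3]
4. B_y = -13/3  [BC · ED = -74/3 ∩ 2·signedArea(BDA) = 184/3]
   → B = (-2, -13/3)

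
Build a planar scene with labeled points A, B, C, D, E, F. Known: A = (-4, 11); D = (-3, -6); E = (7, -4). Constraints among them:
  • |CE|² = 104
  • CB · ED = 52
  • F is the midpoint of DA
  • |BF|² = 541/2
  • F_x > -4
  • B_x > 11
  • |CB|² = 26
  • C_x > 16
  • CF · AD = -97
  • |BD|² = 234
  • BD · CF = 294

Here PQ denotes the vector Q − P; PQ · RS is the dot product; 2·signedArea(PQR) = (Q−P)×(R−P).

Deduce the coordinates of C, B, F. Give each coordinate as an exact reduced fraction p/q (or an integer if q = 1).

B = (12, -3)
C = (17, -2)
F = (-7/2, 5/2)

1. F_x = -7/2  [F is the midpoint of DA]
2. F_y = 5/2  [F is the midpoint of DA]
   → F = (-7/2, 5/2)
3. C_x = 17  [line -1·x + 17·y + 51 = 0 ∩ |CE|² = 104]
4. C_y = -2  [line -1·x + 17·y + 51 = 0 ∩ |CE|² = 104]
   → C = (17, -2)
5. B_x = 12  [BD · CF = 294 ∩ CB · ED = 52]
6. B_y = -3  [BD · CF = 294 ∩ CB · ED = 52]
   → B = (12, -3)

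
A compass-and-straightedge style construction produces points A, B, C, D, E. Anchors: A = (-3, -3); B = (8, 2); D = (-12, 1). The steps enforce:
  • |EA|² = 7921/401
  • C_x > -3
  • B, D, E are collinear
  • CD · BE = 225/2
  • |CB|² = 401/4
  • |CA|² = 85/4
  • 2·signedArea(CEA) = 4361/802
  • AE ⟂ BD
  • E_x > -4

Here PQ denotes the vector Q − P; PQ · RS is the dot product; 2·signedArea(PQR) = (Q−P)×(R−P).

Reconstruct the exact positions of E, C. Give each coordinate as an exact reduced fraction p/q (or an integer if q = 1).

1. E_x = -1292/401  [B, D, E are collinear ∩ AE ⟂ BD]
2. E_y = 577/401  [B, D, E are collinear ∩ AE ⟂ BD]
   → E = (-1292/401, 577/401)
3. C_x = -2  [line 4500/401·x + 225/401·y + 17325/802 = 0 ∩ |CB|² = 401/4]
4. C_y = 3/2  [line 4500/401·x + 225/401·y + 17325/802 = 0 ∩ |CB|² = 401/4]
   → C = (-2, 3/2)

C = (-2, 3/2)
E = (-1292/401, 577/401)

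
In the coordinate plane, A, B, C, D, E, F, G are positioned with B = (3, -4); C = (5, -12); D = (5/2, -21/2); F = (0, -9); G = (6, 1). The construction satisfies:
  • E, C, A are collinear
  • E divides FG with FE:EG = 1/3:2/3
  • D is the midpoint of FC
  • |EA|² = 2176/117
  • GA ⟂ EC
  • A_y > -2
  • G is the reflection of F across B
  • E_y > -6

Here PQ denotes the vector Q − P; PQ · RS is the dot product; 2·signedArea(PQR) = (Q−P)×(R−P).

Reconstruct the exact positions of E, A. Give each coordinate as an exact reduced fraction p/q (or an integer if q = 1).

1. E_x = 2  [E divides FG with FE:EG = 1/3:2/3]
2. E_y = -17/3  [E divides FG with FE:EG = 1/3:2/3]
   → E = (2, -17/3)
3. A_x = 2/13  [E, C, A are collinear ∩ GA ⟂ EC]
4. A_y = -23/13  [E, C, A are collinear ∩ GA ⟂ EC]
   → A = (2/13, -23/13)

A = (2/13, -23/13)
E = (2, -17/3)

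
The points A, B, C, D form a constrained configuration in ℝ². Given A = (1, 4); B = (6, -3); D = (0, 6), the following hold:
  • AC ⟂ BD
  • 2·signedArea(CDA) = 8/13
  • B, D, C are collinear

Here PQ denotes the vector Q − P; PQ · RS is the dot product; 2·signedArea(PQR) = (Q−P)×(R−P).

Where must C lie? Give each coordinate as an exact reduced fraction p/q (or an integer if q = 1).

C = (16/13, 54/13)

1. C_x = 16/13  [B, D, C are collinear ∩ AC ⟂ BD]
2. C_y = 54/13  [B, D, C are collinear ∩ AC ⟂ BD]
   → C = (16/13, 54/13)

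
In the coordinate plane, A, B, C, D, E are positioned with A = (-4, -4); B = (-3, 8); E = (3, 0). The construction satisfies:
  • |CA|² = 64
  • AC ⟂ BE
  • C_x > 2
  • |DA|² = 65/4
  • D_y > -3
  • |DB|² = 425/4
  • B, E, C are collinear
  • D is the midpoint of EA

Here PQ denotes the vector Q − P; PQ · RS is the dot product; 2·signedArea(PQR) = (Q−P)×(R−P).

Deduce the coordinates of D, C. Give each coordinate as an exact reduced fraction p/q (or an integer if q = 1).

1. D_x = -1/2  [D is the midpoint of EA]
2. D_y = -2  [D is the midpoint of EA]
   → D = (-1/2, -2)
3. C_x = 12/5  [B, E, C are collinear ∩ AC ⟂ BE]
4. C_y = 4/5  [B, E, C are collinear ∩ AC ⟂ BE]
   → C = (12/5, 4/5)

C = (12/5, 4/5)
D = (-1/2, -2)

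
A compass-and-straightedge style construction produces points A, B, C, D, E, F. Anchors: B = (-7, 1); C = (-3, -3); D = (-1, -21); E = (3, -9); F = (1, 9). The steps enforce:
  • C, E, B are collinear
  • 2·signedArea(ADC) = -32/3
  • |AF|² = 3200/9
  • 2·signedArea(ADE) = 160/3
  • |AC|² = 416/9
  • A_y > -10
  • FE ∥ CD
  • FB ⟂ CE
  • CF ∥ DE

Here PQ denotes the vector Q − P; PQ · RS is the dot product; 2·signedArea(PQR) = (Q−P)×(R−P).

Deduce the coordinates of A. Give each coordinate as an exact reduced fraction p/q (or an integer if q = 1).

1. A_x = -5/3  [2·signedArea(ADE) = 160/3 ∩ 2·signedArea(ADC) = -32/3]
2. A_y = -29/3  [2·signedArea(ADE) = 160/3 ∩ 2·signedArea(ADC) = -32/3]
   → A = (-5/3, -29/3)

A = (-5/3, -29/3)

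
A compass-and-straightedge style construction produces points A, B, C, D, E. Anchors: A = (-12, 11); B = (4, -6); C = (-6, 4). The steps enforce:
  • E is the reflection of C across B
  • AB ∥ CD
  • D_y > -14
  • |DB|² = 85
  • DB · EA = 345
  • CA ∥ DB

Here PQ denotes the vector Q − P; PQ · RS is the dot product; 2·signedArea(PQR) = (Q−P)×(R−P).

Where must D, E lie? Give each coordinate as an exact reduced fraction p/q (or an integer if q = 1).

1. D_x = 10  [CA ∥ DB ∩ AB ∥ CD]
2. D_y = -13  [CA ∥ DB ∩ AB ∥ CD]
   → D = (10, -13)
3. E_x = 14  [E is the reflection of C across B]
4. E_y = -16  [E is the reflection of C across B]
   → E = (14, -16)

D = (10, -13)
E = (14, -16)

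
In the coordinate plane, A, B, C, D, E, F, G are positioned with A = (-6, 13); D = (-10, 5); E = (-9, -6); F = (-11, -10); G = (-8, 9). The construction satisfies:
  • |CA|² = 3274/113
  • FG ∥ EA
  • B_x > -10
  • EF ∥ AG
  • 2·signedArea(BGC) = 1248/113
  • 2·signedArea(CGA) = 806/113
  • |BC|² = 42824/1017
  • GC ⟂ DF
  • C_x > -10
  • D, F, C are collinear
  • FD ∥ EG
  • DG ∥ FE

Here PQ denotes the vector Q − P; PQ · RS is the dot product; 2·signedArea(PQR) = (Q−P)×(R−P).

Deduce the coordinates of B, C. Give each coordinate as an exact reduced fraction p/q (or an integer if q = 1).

B = (-9, 8/3)
C = (-1099/113, 1030/113)

1. C_x = -1099/113  [D, F, C are collinear ∩ GC ⟂ DF]
2. C_y = 1030/113  [D, F, C are collinear ∩ GC ⟂ DF]
   → C = (-1099/113, 1030/113)
3. B_x = -9  [line -13/113·x + -195/113·y + 403/113 = 0 ∩ |BC|² = 42824/1017]
4. B_y = 8/3  [line -13/113·x + -195/113·y + 403/113 = 0 ∩ |BC|² = 42824/1017]
   → B = (-9, 8/3)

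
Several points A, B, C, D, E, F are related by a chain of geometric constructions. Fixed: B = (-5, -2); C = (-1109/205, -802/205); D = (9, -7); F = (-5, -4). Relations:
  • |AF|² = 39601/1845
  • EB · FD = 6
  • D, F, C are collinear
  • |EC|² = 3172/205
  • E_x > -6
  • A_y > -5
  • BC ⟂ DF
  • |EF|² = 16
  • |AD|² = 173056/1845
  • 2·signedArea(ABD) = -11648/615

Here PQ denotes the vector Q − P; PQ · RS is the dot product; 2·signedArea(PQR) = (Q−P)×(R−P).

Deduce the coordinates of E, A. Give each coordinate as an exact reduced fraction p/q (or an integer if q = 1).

A = (-289/615, -1019/205)
E = (-5, 0)

1. E_x = -5  [line -14·x + 3·y + -70 = 0 ∩ |EC|² = 3172/205]
2. E_y = 0  [line -14·x + 3·y + -70 = 0 ∩ |EC|² = 3172/205]
   → E = (-5, 0)
3. A_x = -289/615  [line 5·x + 14·y + 44243/615 = 0 ∩ |AD|² = 173056/1845]
4. A_y = -1019/205  [line 5·x + 14·y + 44243/615 = 0 ∩ |AD|² = 173056/1845]
   → A = (-289/615, -1019/205)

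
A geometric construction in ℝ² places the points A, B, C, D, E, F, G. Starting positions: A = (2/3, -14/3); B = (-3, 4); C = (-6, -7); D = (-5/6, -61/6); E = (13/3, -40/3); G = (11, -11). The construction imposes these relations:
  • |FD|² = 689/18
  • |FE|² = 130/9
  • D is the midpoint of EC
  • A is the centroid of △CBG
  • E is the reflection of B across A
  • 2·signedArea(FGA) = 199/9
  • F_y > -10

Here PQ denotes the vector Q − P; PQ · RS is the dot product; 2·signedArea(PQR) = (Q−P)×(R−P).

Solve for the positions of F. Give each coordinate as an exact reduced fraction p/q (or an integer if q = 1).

1. F_x = 16/3  [line -19/3·x + -31/3·y + -595/9 = 0 ∩ |FE|² = 130/9]
2. F_y = -29/3  [line -19/3·x + -31/3·y + -595/9 = 0 ∩ |FE|² = 130/9]
   → F = (16/3, -29/3)

F = (16/3, -29/3)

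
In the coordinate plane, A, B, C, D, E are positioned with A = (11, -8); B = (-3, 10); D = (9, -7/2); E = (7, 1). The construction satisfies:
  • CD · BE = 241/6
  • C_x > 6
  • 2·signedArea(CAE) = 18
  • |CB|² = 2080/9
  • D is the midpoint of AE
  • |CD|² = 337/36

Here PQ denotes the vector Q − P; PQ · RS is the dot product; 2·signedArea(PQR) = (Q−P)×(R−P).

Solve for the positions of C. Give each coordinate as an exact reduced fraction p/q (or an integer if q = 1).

1. C_x = 19/3  [2·signedArea(CAE) = 18 ∩ CD · BE = 241/6]
2. C_y = -2  [2·signedArea(CAE) = 18 ∩ CD · BE = 241/6]
   → C = (19/3, -2)

C = (19/3, -2)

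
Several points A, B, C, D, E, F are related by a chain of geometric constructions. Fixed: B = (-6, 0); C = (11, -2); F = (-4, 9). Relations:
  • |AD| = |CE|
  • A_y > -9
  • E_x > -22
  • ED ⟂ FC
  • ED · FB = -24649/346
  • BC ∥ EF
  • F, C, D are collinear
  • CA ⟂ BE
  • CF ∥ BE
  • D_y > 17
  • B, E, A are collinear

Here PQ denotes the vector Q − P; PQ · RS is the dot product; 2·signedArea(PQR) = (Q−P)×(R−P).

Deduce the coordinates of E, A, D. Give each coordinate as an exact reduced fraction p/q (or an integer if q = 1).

A = (2079/346, -3047/346)
D = (-5539/346, 6161/346)
E = (-21, 11)

1. E_x = -21  [BC ∥ EF ∩ CF ∥ BE]
2. E_y = 11  [BC ∥ EF ∩ CF ∥ BE]
   → E = (-21, 11)
3. A_x = 2079/346  [B, E, A are collinear ∩ CA ⟂ BE]
4. A_y = -3047/346  [B, E, A are collinear ∩ CA ⟂ BE]
   → A = (2079/346, -3047/346)
5. D_x = -5539/346  [F, C, D are collinear ∩ ED ⟂ FC]
6. D_y = 6161/346  [F, C, D are collinear ∩ ED ⟂ FC]
   → D = (-5539/346, 6161/346)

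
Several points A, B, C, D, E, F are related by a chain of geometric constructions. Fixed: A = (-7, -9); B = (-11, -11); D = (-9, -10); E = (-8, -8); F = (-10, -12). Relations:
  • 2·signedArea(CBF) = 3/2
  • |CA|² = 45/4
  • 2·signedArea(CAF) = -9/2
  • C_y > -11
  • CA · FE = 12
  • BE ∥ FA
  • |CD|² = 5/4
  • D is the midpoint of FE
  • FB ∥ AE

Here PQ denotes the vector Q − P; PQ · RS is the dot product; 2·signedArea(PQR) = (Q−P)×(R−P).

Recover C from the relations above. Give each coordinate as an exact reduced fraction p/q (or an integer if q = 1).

1. C_x = -10  [2·signedArea(CBF) = 3/2 ∩ CA · FE = 12]
2. C_y = -21/2  [2·signedArea(CBF) = 3/2 ∩ CA · FE = 12]
   → C = (-10, -21/2)

C = (-10, -21/2)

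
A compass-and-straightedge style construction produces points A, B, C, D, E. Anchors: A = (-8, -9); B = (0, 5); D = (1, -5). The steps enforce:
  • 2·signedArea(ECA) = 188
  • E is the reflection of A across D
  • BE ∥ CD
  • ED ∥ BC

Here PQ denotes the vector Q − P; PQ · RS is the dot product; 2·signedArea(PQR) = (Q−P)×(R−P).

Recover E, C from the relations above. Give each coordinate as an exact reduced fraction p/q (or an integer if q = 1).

C = (-9, 1)
E = (10, -1)

1. E_x = 10  [E is the reflection of A across D]
2. E_y = -1  [E is the reflection of A across D]
   → E = (10, -1)
3. C_x = -9  [BE ∥ CD ∩ ED ∥ BC]
4. C_y = 1  [BE ∥ CD ∩ ED ∥ BC]
   → C = (-9, 1)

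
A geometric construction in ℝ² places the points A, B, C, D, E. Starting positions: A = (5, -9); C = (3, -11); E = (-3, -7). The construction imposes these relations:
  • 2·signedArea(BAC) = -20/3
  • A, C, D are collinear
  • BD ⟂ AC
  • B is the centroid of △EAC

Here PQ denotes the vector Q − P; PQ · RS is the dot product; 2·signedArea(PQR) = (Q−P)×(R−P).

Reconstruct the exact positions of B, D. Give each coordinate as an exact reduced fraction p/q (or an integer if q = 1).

B = (5/3, -9)
D = (10/3, -32/3)

1. B_x = 5/3  [B is the centroid of △EAC]
2. B_y = -9  [B is the centroid of △EAC]
   → B = (5/3, -9)
3. D_x = 10/3  [A, C, D are collinear ∩ BD ⟂ AC]
4. D_y = -32/3  [A, C, D are collinear ∩ BD ⟂ AC]
   → D = (10/3, -32/3)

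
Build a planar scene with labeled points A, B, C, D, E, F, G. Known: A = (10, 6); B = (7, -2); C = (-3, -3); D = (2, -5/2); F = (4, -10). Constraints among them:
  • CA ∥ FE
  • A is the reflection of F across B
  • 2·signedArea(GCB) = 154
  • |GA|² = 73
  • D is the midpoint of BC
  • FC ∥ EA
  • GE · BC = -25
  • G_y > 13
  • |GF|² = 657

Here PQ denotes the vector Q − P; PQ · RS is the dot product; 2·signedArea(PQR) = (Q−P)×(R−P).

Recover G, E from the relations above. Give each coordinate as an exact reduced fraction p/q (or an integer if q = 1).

E = (17, -1)
G = (13, 14)

1. G_x = 13  [line -1·x + 10·y + -127 = 0 ∩ |GF|² = 657]
2. G_y = 14  [line -1·x + 10·y + -127 = 0 ∩ |GF|² = 657]
   → G = (13, 14)
3. E_x = 17  [GE · BC = -25 ∩ FC ∥ EA]
4. E_y = -1  [GE · BC = -25 ∩ FC ∥ EA]
   → E = (17, -1)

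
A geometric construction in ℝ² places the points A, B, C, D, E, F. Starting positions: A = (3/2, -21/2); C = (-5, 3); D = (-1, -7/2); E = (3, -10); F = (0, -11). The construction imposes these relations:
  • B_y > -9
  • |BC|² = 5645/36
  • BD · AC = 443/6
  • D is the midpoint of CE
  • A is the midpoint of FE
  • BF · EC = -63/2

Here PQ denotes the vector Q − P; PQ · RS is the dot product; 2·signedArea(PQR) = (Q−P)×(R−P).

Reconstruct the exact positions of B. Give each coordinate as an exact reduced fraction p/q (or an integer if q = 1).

B = (2/3, -49/6)

1. B_x = 2/3  [BD · AC = 443/6 ∩ BF · EC = -63/2]
2. B_y = -49/6  [BD · AC = 443/6 ∩ BF · EC = -63/2]
   → B = (2/3, -49/6)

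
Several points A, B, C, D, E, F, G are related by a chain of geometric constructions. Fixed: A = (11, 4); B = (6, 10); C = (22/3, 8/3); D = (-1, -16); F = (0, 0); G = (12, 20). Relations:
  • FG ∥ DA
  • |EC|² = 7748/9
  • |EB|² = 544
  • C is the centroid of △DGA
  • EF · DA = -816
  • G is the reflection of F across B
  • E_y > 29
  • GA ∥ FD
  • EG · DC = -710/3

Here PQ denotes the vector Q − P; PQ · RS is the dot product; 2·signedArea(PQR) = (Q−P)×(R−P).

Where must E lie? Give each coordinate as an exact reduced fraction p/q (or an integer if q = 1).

E = (18, 30)

1. E_x = 18  [EG · DC = -710/3 ∩ EF · DA = -816]
2. E_y = 30  [EG · DC = -710/3 ∩ EF · DA = -816]
   → E = (18, 30)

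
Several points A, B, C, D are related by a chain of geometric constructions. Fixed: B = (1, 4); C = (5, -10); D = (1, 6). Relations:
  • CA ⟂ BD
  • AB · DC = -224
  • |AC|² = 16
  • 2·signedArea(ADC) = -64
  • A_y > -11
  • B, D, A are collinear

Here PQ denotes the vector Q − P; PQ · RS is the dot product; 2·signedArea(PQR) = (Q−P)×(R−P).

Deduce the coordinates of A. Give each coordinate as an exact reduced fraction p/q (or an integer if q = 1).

1. A_x = 1  [B, D, A are collinear ∩ CA ⟂ BD]
2. A_y = -10  [B, D, A are collinear ∩ CA ⟂ BD]
   → A = (1, -10)

A = (1, -10)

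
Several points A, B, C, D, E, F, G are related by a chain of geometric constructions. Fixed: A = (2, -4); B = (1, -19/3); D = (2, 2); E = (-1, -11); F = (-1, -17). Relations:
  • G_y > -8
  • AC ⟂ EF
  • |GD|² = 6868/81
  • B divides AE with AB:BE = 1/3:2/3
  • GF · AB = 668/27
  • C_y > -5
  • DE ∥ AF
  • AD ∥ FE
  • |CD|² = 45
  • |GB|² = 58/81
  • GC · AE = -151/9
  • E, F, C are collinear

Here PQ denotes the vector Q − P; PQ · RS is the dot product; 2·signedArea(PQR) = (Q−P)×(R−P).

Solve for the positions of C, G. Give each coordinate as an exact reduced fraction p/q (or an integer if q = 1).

1. C_x = -1  [E, F, C are collinear ∩ AC ⟂ EF]
2. C_y = -4  [E, F, C are collinear ∩ AC ⟂ EF]
   → C = (-1, -4)
3. G_x = 2/3  [line 1·x + 7/3·y + 430/27 = 0 ∩ |GB|² = 58/81]
4. G_y = -64/9  [line 1·x + 7/3·y + 430/27 = 0 ∩ |GB|² = 58/81]
   → G = (2/3, -64/9)

C = (-1, -4)
G = (2/3, -64/9)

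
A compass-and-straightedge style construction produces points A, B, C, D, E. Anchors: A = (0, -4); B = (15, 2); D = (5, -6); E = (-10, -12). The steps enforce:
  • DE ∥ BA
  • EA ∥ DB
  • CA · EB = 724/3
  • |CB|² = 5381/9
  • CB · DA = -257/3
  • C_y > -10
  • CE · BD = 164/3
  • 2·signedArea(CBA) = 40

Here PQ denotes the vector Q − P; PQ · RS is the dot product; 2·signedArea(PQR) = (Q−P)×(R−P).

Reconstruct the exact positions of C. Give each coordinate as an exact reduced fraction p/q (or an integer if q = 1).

C = (-20/3, -28/3)

1. C_x = -20/3  [CE · BD = 164/3 ∩ CA · EB = 724/3]
2. C_y = -28/3  [CE · BD = 164/3 ∩ CA · EB = 724/3]
   → C = (-20/3, -28/3)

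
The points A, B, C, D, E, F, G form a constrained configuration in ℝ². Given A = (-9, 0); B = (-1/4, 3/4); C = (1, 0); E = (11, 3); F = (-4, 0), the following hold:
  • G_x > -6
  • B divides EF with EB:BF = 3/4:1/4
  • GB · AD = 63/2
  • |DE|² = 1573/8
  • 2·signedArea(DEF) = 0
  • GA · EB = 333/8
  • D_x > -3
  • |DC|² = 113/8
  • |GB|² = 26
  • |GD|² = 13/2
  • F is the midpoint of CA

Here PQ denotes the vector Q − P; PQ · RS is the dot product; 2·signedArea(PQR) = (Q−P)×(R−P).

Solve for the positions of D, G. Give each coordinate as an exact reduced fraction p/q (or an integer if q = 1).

1. G_x = -21/4  [line 45/4·x + 9/4·y + 477/8 = 0 ∩ |GB|² = 26]
2. G_y = -1/4  [line 45/4·x + 9/4·y + 477/8 = 0 ∩ |GB|² = 26]
   → G = (-21/4, -1/4)
3. D_x = -11/4  [2·signedArea(DEF) = 0 ∩ GB · AD = 63/2]
4. D_y = 1/4  [2·signedArea(DEF) = 0 ∩ GB · AD = 63/2]
   → D = (-11/4, 1/4)

D = (-11/4, 1/4)
G = (-21/4, -1/4)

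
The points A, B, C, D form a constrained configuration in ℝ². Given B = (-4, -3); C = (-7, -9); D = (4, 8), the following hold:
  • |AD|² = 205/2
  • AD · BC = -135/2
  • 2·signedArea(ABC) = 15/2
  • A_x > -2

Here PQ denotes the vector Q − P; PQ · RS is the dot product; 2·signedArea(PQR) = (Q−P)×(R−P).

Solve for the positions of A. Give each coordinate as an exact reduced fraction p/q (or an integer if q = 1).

A = (-3/2, -1/2)

1. A_x = -3/2  [AD · BC = -135/2 ∩ 2·signedArea(ABC) = 15/2]
2. A_y = -1/2  [AD · BC = -135/2 ∩ 2·signedArea(ABC) = 15/2]
   → A = (-3/2, -1/2)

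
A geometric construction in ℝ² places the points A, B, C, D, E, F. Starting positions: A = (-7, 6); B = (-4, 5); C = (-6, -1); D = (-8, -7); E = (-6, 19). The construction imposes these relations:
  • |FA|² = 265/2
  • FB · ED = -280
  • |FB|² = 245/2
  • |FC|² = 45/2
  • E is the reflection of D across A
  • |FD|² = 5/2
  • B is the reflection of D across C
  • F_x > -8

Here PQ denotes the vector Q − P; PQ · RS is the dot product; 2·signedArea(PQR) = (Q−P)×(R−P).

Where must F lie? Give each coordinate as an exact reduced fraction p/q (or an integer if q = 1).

F = (-15/2, -11/2)

1. F_x = -15/2  [line 2·x + 26·y + 158 = 0 ∩ |FD|² = 5/2]
2. F_y = -11/2  [line 2·x + 26·y + 158 = 0 ∩ |FD|² = 5/2]
   → F = (-15/2, -11/2)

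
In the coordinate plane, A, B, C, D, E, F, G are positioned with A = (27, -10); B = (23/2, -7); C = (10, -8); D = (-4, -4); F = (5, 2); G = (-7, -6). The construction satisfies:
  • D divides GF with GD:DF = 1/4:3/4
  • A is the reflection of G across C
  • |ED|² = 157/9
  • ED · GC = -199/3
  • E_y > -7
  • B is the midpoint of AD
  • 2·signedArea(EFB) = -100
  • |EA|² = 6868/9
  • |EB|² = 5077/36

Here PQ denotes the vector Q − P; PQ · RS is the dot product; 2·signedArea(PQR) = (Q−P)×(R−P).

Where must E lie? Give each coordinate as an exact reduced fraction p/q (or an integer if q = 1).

1. E_x = -1/3  [ED · GC = -199/3 ∩ 2·signedArea(EFB) = -100]
2. E_y = -6  [ED · GC = -199/3 ∩ 2·signedArea(EFB) = -100]
   → E = (-1/3, -6)

E = (-1/3, -6)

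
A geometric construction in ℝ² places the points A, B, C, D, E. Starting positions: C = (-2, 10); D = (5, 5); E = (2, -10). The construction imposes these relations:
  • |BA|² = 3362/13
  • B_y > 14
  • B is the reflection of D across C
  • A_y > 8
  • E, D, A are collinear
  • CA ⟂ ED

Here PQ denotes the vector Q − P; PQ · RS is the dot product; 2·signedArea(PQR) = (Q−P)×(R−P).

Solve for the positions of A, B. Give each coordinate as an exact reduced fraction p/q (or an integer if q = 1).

A = (74/13, 110/13)
B = (-9, 15)

1. A_x = 74/13  [E, D, A are collinear ∩ CA ⟂ ED]
2. A_y = 110/13  [E, D, A are collinear ∩ CA ⟂ ED]
   → A = (74/13, 110/13)
3. B_x = -9  [B is the reflection of D across C]
4. B_y = 15  [B is the reflection of D across C]
   → B = (-9, 15)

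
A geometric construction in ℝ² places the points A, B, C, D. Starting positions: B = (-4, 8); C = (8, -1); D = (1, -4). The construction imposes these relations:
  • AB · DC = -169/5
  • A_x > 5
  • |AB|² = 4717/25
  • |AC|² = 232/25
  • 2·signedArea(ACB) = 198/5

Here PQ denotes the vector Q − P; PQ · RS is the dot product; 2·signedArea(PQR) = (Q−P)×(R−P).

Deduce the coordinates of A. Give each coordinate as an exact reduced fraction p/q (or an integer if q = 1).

1. A_x = 26/5  [AB · DC = -169/5 ∩ 2·signedArea(ACB) = 198/5]
2. A_y = -11/5  [AB · DC = -169/5 ∩ 2·signedArea(ACB) = 198/5]
   → A = (26/5, -11/5)

A = (26/5, -11/5)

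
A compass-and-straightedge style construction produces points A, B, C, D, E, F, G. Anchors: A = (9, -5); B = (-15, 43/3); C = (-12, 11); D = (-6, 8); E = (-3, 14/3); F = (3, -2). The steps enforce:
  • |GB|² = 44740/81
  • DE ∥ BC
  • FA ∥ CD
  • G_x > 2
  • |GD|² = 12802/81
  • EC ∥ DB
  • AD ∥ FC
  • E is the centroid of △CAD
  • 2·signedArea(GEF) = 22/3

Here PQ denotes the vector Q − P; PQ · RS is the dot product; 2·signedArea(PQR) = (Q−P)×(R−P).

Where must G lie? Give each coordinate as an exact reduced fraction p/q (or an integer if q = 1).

1. G_x = 3  [line 20/3·x + 6·y + -46/3 = 0 ∩ |GD|² = 12802/81]
2. G_y = -7/9  [line 20/3·x + 6·y + -46/3 = 0 ∩ |GD|² = 12802/81]
   → G = (3, -7/9)

G = (3, -7/9)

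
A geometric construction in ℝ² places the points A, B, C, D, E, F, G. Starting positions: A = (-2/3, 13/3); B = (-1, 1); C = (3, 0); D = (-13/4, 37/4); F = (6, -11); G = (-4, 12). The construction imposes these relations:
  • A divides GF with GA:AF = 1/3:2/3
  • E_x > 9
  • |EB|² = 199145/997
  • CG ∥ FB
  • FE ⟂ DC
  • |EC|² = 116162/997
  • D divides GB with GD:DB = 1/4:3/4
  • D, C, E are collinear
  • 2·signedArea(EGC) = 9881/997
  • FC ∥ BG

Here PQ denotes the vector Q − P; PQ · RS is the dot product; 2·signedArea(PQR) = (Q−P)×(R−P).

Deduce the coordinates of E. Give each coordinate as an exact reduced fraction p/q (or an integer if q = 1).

1. E_x = 9016/997  [D, C, E are collinear ∩ FE ⟂ DC]
2. E_y = -8917/997  [D, C, E are collinear ∩ FE ⟂ DC]
   → E = (9016/997, -8917/997)

E = (9016/997, -8917/997)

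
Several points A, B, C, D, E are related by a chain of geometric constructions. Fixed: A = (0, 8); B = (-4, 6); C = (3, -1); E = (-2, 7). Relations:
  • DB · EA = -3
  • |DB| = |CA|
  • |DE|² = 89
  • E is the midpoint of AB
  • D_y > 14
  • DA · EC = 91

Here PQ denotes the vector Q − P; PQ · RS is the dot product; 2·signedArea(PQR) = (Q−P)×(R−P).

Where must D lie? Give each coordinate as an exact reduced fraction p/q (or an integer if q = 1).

D = (-7, 15)

1. D_x = -7  [DB · EA = -3 ∩ DA · EC = 91]
2. D_y = 15  [DB · EA = -3 ∩ DA · EC = 91]
   → D = (-7, 15)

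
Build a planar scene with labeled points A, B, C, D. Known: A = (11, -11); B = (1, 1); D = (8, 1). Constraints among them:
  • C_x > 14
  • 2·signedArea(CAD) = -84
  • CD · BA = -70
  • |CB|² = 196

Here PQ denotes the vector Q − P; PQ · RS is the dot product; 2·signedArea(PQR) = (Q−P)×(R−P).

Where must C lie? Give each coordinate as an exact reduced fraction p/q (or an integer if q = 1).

C = (15, 1)

1. C_x = 15  [CD · BA = -70 ∩ 2·signedArea(CAD) = -84]
2. C_y = 1  [CD · BA = -70 ∩ 2·signedArea(CAD) = -84]
   → C = (15, 1)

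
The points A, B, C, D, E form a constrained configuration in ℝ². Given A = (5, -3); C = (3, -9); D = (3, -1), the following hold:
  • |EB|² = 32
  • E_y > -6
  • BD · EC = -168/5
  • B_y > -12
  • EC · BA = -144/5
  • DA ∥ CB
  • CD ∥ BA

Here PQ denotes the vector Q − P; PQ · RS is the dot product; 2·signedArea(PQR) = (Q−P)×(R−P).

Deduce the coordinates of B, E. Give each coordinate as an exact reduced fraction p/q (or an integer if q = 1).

1. B_x = 5  [CD ∥ BA ∩ DA ∥ CB]
2. B_y = -11  [CD ∥ BA ∩ DA ∥ CB]
   → B = (5, -11)
3. E_x = 21/5  [EC · BA = -144/5 ∩ BD · EC = -168/5]
4. E_y = -27/5  [EC · BA = -144/5 ∩ BD · EC = -168/5]
   → E = (21/5, -27/5)

B = (5, -11)
E = (21/5, -27/5)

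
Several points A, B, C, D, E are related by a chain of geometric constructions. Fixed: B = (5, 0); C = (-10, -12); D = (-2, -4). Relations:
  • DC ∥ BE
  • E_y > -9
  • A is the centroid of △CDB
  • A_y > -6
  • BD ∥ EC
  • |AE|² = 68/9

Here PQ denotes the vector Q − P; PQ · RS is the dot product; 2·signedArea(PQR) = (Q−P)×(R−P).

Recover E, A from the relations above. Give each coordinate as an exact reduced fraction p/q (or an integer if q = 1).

A = (-7/3, -16/3)
E = (-3, -8)

1. E_x = -3  [BD ∥ EC ∩ DC ∥ BE]
2. E_y = -8  [BD ∥ EC ∩ DC ∥ BE]
   → E = (-3, -8)
3. A_x = -7/3  [A is the centroid of △CDB]
4. A_y = -16/3  [A is the centroid of △CDB]
   → A = (-7/3, -16/3)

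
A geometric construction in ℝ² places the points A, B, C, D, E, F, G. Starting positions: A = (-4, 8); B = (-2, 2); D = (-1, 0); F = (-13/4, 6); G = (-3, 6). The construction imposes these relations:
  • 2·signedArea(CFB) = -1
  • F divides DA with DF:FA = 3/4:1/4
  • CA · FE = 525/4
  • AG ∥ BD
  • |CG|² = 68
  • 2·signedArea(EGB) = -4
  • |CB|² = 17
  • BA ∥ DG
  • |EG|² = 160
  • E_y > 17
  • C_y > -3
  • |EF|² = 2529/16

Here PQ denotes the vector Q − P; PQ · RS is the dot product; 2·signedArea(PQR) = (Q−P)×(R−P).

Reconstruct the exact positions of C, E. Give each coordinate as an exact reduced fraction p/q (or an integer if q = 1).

1. E_x = -7  [line 4·x + 1·y + 10 = 0 ∩ |EG|² = 160]
2. E_y = 18  [line 4·x + 1·y + 10 = 0 ∩ |EG|² = 160]
   → E = (-7, 18)
3. C_x = -1  [CA · FE = 525/4 ∩ 2·signedArea(CFB) = -1]
4. C_y = -2  [CA · FE = 525/4 ∩ 2·signedArea(CFB) = -1]
   → C = (-1, -2)

C = (-1, -2)
E = (-7, 18)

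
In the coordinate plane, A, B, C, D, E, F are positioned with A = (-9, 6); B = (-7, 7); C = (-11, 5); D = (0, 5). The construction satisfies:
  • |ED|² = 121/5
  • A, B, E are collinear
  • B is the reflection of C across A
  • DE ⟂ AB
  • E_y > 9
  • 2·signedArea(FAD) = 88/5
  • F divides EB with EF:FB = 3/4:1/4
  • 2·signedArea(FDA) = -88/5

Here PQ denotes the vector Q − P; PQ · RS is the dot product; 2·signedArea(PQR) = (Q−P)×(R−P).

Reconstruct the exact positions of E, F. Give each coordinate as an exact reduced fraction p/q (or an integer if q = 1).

1. E_x = -11/5  [A, B, E are collinear ∩ DE ⟂ AB]
2. E_y = 47/5  [A, B, E are collinear ∩ DE ⟂ AB]
   → E = (-11/5, 47/5)
3. F_x = -29/5  [F divides EB with EF:FB = 3/4:1/4]
4. F_y = 38/5  [F divides EB with EF:FB = 3/4:1/4]
   → F = (-29/5, 38/5)

E = (-11/5, 47/5)
F = (-29/5, 38/5)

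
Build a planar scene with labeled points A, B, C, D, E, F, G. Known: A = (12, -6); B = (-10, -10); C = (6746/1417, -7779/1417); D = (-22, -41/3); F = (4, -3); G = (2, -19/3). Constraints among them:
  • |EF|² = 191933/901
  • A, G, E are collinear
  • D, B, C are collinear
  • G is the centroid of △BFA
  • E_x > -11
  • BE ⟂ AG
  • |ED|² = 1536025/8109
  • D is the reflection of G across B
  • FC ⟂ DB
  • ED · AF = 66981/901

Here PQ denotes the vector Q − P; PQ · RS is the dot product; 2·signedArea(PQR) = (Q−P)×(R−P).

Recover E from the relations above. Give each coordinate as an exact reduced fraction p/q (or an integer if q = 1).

1. E_x = -9108/901  [A, G, E are collinear ∩ BE ⟂ AG]
2. E_y = -6070/901  [A, G, E are collinear ∩ BE ⟂ AG]
   → E = (-9108/901, -6070/901)

E = (-9108/901, -6070/901)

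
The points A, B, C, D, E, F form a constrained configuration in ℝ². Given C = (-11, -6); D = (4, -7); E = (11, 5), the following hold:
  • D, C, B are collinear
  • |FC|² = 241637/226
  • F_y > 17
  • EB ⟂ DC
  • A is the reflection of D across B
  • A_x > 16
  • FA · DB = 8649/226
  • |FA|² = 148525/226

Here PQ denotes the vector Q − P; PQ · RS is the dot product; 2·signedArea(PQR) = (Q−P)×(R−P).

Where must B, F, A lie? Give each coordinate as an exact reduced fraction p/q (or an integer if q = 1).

A = (1847/113, -884/113)
B = (2299/226, -1675/226)
F = (2673/226, 3935/226)

1. B_x = 2299/226  [D, C, B are collinear ∩ EB ⟂ DC]
2. B_y = -1675/226  [D, C, B are collinear ∩ EB ⟂ DC]
   → B = (2299/226, -1675/226)
3. A_x = 1847/113  [A is the reflection of D across B]
4. A_y = -884/113  [A is the reflection of D across B]
   → A = (1847/113, -884/113)
5. F_x = 2673/226  [line -1395/226·x + 93/226·y + 7440/113 = 0 ∩ |FA|² = 148525/226]
6. F_y = 3935/226  [line -1395/226·x + 93/226·y + 7440/113 = 0 ∩ |FA|² = 148525/226]
   → F = (2673/226, 3935/226)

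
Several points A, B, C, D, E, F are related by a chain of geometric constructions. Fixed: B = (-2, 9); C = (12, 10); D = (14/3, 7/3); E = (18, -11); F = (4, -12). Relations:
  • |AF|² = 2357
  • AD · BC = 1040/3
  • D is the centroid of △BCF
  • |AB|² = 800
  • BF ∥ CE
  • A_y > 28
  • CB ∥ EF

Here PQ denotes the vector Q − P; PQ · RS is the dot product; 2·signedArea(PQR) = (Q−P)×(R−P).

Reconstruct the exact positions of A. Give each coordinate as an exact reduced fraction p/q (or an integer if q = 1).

1. A_x = -22  [line -14·x + -1·y + -279 = 0 ∩ |AF|² = 2357]
2. A_y = 29  [line -14·x + -1·y + -279 = 0 ∩ |AF|² = 2357]
   → A = (-22, 29)

A = (-22, 29)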